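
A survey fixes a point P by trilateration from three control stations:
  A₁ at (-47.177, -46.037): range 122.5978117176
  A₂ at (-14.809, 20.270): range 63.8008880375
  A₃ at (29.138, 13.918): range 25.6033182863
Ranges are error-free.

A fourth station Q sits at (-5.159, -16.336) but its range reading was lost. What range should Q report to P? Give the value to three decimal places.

eq1: (x + 47.177)² + (y + 46.037)² = 122.5978117176²
eq2: (x + 14.809)² + (y − 20.270)² = 63.8008880375²
eq3: (x − 29.138)² + (y − 13.918)² = 25.6033182863²
eq2−eq3, eq2−eq1 (x²,y² cancel):
  87.894·x − 12.704·y = 3827.577794
  -64.736·x − 132.614·y = -7244.774807
det = 87.894·-132.614 − -12.704·-64.736 = -12478.381060
x = (3827.577794·-132.614 − -12.704·-7244.774807) / -12478.381060 = 48.053351
y = (87.894·-7244.774807 − 3827.577794·-64.736) / -12478.381060 = 31.173127
|P − Q| = √((48.053351 − -5.159)² + (31.173127 − -16.336)²) = 71.334924

71.335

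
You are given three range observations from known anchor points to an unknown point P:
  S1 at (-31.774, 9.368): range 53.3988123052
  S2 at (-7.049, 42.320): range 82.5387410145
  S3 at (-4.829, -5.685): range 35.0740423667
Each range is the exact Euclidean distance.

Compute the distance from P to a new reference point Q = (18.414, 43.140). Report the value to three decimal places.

88.492

eq1: (x + 31.774)² + (y − 9.368)² = 53.3988123052²
eq2: (x + 7.049)² + (y − 42.320)² = 82.5387410145²
eq3: (x + 4.829)² + (y + 5.685)² = 35.0740423667²
eq1−eq2, eq1−eq3 (x²,y² cancel):
  49.450·x + 65.904·y = -3217.886312
  53.890·x − 30.106·y = 579.536674
det = 49.450·-30.106 − 65.904·53.890 = -5040.308260
x = (-3217.886312·-30.106 − 65.904·579.536674) / -5040.308260 = -11.642919
y = (49.450·579.536674 − -3217.886312·53.890) / -5040.308260 = -40.090798
|P − Q| = √((-11.642919 − 18.414)² + (-40.090798 − 43.140)²) = 88.491718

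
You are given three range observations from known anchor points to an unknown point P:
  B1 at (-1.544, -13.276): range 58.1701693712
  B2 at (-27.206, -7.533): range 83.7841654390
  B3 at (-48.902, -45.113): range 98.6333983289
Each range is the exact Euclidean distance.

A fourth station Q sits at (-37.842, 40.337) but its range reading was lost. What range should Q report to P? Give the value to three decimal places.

119.394

eq1: (x + 1.544)² + (y + 13.276)² = 58.1701693712²
eq2: (x + 27.206)² + (y + 7.533)² = 83.7841654390²
eq3: (x + 48.902)² + (y + 45.113)² = 98.6333983289²
eq3−eq1, eq3−eq2 (x²,y² cancel):
  94.716·x + 63.674·y = 2096.826400
  43.392·x + 75.160·y = -920.914960
det = 94.716·75.160 − 63.674·43.392 = 4355.912352
x = (2096.826400·75.160 − 63.674·-920.914960) / 4355.912352 = 49.641911
y = (94.716·-920.914960 − 2096.826400·43.392) / 4355.912352 = -40.912410
|P − Q| = √((49.641911 − -37.842)² + (-40.912410 − 40.337)²) = 119.393891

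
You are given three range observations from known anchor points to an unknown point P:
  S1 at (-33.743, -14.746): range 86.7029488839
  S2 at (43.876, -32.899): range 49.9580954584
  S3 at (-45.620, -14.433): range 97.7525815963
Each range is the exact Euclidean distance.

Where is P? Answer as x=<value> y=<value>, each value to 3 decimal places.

x=46.953 y=16.964

eq1: (x + 33.743)² + (y + 14.746)² = 86.7029488839²
eq2: (x − 43.876)² + (y + 32.899)² = 49.9580954584²
eq3: (x + 45.620)² + (y + 14.433)² = 97.7525815963²
eq2−eq1, eq2−eq3 (x²,y² cancel):
  -155.238·x + 36.306·y = -6673.003055
  -178.992·x + 36.932·y = -7777.707595
det = -155.238·36.932 − 36.306·-178.992 = 765.233736
x = (-6673.003055·36.932 − 36.306·-7777.707595) / 765.233736 = 46.953109
y = (-155.238·-7777.707595 − -6673.003055·-178.992) / 765.233736 = 16.964240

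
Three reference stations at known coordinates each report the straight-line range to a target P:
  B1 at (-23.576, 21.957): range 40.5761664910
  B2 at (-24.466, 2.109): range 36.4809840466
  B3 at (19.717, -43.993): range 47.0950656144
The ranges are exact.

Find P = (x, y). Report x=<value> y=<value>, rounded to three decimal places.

eq1: (x + 23.576)² + (y − 21.957)² = 40.5761664910²
eq2: (x + 24.466)² + (y − 2.109)² = 36.4809840466²
eq3: (x − 19.717)² + (y + 43.993)² = 47.0950656144²
eq1−eq2, eq1−eq3 (x²,y² cancel):
  -1.780·x − 39.696·y = -119.341498
  86.586·x − 131.900·y = 714.686595
det = -1.780·-131.900 − -39.696·86.586 = 3671.899856
x = (-119.341498·-131.900 − -39.696·714.686595) / 3671.899856 = 12.013221
y = (-1.780·714.686595 − -119.341498·86.586) / 3671.899856 = 2.467704

x=12.013 y=2.468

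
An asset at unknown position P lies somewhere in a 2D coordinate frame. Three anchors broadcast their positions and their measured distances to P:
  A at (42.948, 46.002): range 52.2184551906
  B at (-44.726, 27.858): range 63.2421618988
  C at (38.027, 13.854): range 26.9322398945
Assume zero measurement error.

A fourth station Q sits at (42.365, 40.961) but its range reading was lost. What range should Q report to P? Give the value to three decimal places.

eq1: (x − 42.948)² + (y − 46.002)² = 52.2184551906²
eq2: (x + 44.726)² + (y − 27.858)² = 63.2421618988²
eq3: (x − 38.027)² + (y − 13.854)² = 26.9322398945²
eq1−eq3, eq1−eq2 (x²,y² cancel):
  -9.842·x − 64.296·y = -321.307146
  -175.348·x − 36.288·y = -2457.035447
det = -9.842·-36.288 − -64.296·-175.348 = -10917.028512
x = (-321.307146·-36.288 − -64.296·-2457.035447) / -10917.028512 = 13.402727
y = (-9.842·-2457.035447 − -321.307146·-175.348) / -10917.028512 = 2.945712
|P − Q| = √((13.402727 − 42.365)² + (2.945712 − 40.961)²) = 47.790955

47.791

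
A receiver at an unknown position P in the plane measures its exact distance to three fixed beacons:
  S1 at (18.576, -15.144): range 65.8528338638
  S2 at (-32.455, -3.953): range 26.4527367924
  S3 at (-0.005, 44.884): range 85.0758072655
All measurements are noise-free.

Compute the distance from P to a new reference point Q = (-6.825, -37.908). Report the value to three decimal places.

41.081

eq1: (x − 18.576)² + (y + 15.144)² = 65.8528338638²
eq2: (x + 32.455)² + (y + 3.953)² = 26.4527367924²
eq3: (x + 0.005)² + (y − 44.884)² = 85.0758072655²
eq1−eq3, eq1−eq2 (x²,y² cancel):
  -37.162·x + 120.056·y = -1461.132285
  -102.062·x + 22.382·y = 4131.393166
det = -37.162·22.382 − 120.056·-102.062 = 11421.395588
x = (-1461.132285·22.382 − 120.056·4131.393166) / 11421.395588 = -46.290455
y = (-37.162·4131.393166 − -1461.132285·-102.062) / 11421.395588 = -26.499119
|P − Q| = √((-46.290455 − -6.825)² + (-26.499119 − -37.908)²) = 41.081440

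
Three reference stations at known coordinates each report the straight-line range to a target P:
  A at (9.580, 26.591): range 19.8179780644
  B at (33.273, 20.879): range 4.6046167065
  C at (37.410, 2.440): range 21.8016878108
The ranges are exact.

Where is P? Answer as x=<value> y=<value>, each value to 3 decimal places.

x=28.981 y=22.546

eq1: (x − 9.580)² + (y − 26.591)² = 19.8179780644²
eq2: (x − 33.273)² + (y − 20.879)² = 4.6046167065²
eq3: (x − 37.410)² + (y − 2.440)² = 21.8016878108²
eq2−eq3, eq2−eq1 (x²,y² cancel):
  8.274·x − 36.878·y = -591.674566
  -47.386·x + 11.424·y = -1115.717249
det = 8.274·11.424 − -36.878·-47.386 = -1652.978732
x = (-591.674566·11.424 − -36.878·-1115.717249) / -1652.978732 = 28.980839
y = (8.274·-1115.717249 − -591.674566·-47.386) / -1652.978732 = 22.546289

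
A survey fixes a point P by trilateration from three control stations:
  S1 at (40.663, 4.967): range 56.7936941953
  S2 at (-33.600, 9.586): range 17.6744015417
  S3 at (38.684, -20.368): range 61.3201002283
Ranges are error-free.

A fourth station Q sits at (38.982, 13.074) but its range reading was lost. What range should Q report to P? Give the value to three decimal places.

55.380

eq1: (x − 40.663)² + (y − 4.967)² = 56.7936941953²
eq2: (x + 33.600)² + (y − 9.586)² = 17.6744015417²
eq3: (x − 38.684)² + (y + 20.368)² = 61.3201002283²
eq2−eq3, eq2−eq1 (x²,y² cancel):
  144.568·x − 59.908·y = -2757.314338
  148.526·x − 9.238·y = -2455.839968
det = 144.568·-9.238 − -59.908·148.526 = 7562.376424
x = (-2757.314338·-9.238 − -59.908·-2455.839968) / 7562.376424 = -16.086529
y = (144.568·-2455.839968 − -2757.314338·148.526) / 7562.376424 = 7.206332
|P − Q| = √((-16.086529 − 38.982)² + (7.206332 − 13.074)²) = 55.380253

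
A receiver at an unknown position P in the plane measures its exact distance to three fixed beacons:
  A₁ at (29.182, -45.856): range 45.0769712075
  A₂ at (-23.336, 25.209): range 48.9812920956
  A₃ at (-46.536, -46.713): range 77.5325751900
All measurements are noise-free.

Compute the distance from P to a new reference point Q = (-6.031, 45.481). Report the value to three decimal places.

53.202

eq1: (x − 29.182)² + (y + 45.856)² = 45.0769712075²
eq2: (x + 23.336)² + (y − 25.209)² = 48.9812920956²
eq3: (x + 46.536)² + (y + 46.713)² = 77.5325751900²
eq2−eq1, eq2−eq3 (x²,y² cancel):
  105.036·x − 142.130·y = 2141.532925
  -46.400·x − 143.844·y = -444.492152
det = 105.036·-143.844 − -142.130·-46.400 = -21703.630384
x = (2141.532925·-143.844 − -142.130·-444.492152) / -21703.630384 = 17.104158
y = (105.036·-444.492152 − 2141.532925·-46.400) / -21703.630384 = -2.427218
|P − Q| = √((17.104158 − -6.031)² + (-2.427218 − 45.481)²) = 53.201813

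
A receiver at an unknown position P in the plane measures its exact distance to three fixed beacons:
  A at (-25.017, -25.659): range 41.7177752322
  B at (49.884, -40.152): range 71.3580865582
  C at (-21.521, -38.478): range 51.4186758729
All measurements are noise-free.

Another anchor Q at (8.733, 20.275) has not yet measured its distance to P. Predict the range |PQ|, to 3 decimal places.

eq1: (x + 25.017)² + (y + 25.659)² = 41.7177752322²
eq2: (x − 49.884)² + (y + 40.152)² = 71.3580865582²
eq3: (x + 21.521)² + (y + 38.478)² = 51.4186758729²
eq1−eq3, eq1−eq2 (x²,y² cancel):
  6.992·x − 25.638·y = -244.032103
  149.802·x − 28.986·y = -535.241757
det = 6.992·-28.986 − -25.638·149.802 = 3637.953564
x = (-244.032103·-28.986 − -25.638·-535.241757) / 3637.953564 = -1.827680
y = (6.992·-535.241757 − -244.032103·149.802) / 3637.953564 = 9.019930
|P − Q| = √((-1.827680 − 8.733)² + (9.019930 − 20.275)²) = 15.433877

15.434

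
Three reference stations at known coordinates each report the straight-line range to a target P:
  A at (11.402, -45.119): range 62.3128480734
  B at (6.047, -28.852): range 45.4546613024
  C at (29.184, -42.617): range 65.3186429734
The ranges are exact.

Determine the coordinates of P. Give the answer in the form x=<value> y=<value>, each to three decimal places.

x=1.036 y=16.326

eq1: (x − 11.402)² + (y + 45.119)² = 62.3128480734²
eq2: (x − 6.047)² + (y + 28.852)² = 45.4546613024²
eq3: (x − 29.184)² + (y + 42.617)² = 65.3186429734²
eq2−eq1, eq2−eq3 (x²,y² cancel):
  10.710·x − 32.534·y = -520.039149
  46.274·x − 27.530·y = -401.488454
det = 10.710·-27.530 − -32.534·46.274 = 1210.632016
x = (-520.039149·-27.530 − -32.534·-401.488454) / 1210.632016 = 1.036362
y = (10.710·-401.488454 − -520.039149·46.274) / 1210.632016 = 16.325646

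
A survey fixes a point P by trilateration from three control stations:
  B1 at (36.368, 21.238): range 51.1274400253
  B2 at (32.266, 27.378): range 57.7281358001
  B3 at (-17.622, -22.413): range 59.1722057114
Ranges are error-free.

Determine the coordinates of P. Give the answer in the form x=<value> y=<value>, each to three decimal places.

x=41.104 y=-29.670

eq1: (x − 36.368)² + (y − 21.238)² = 51.1274400253²
eq2: (x − 32.266)² + (y − 27.378)² = 57.7281358001²
eq3: (x + 17.622)² + (y + 22.413)² = 59.1722057114²
eq2−eq3, eq2−eq1 (x²,y² cancel):
  -99.776·x − 99.582·y = -1146.584453
  8.204·x − 12.280·y = 701.556967
det = -99.776·-12.280 − -99.582·8.204 = 2042.220008
x = (-1146.584453·-12.280 − -99.582·701.556967) / 2042.220008 = 41.103555
y = (-99.776·701.556967 − -1146.584453·8.204) / 2042.220008 = -29.669658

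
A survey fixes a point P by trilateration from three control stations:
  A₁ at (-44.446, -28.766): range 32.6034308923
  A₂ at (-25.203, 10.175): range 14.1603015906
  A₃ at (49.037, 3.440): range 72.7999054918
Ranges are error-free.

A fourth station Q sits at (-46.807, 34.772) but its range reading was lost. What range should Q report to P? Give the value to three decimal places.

45.181

eq1: (x + 44.446)² + (y + 28.766)² = 32.6034308923²
eq2: (x + 25.203)² + (y − 10.175)² = 14.1603015906²
eq3: (x − 49.037)² + (y − 3.440)² = 72.7999054918²
eq2−eq1, eq2−eq3 (x²,y² cancel):
  -38.486·x − 77.882·y = 1201.738273
  148.480·x − 13.470·y = -3421.572963
det = -38.486·-13.470 − -77.882·148.480 = 12082.325780
x = (1201.738273·-13.470 − -77.882·-3421.572963) / 12082.325780 = -23.395029
y = (-38.486·-3421.572963 − 1201.738273·148.480) / 12082.325780 = -3.869407
|P − Q| = √((-23.395029 − -46.807)² + (-3.869407 − 34.772)²) = 45.180513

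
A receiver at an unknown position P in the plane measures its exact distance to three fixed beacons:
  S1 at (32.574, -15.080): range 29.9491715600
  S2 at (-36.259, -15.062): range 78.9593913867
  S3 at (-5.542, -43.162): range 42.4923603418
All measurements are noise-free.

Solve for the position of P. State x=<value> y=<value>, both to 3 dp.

eq1: (x − 32.574)² + (y + 15.080)² = 29.9491715600²
eq2: (x + 36.259)² + (y + 15.062)² = 78.9593913867²
eq3: (x + 5.542)² + (y + 43.162)² = 42.4923603418²
eq2−eq1, eq2−eq3 (x²,y² cancel):
  137.666·x − 0.036·y = 5084.525562
  61.434·x − 56.200·y = 4781.077884
det = 137.666·-56.200 − -0.036·61.434 = -7734.617576
x = (5084.525562·-56.200 − -0.036·4781.077884) / -7734.617576 = 36.922086
y = (137.666·4781.077884 − 5084.525562·61.434) / -7734.617576 = -44.711858

x=36.922 y=-44.712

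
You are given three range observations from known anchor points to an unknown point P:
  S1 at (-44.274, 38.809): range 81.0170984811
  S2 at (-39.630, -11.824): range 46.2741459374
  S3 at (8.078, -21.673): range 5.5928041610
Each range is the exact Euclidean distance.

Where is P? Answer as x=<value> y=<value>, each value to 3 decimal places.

x=4.444 y=-25.924

eq1: (x + 44.274)² + (y − 38.809)² = 81.0170984811²
eq2: (x + 39.630)² + (y + 11.824)² = 46.2741459374²
eq3: (x − 8.078)² + (y + 21.673)² = 5.5928041610²
eq2−eq1, eq2−eq3 (x²,y² cancel):
  -9.288·x + 101.266·y = -2666.491983
  95.416·x − 19.698·y = 934.646261
det = -9.288·-19.698 − 101.266·95.416 = -9479.441632
x = (-2666.491983·-19.698 − 101.266·934.646261) / -9479.441632 = 4.443651
y = (-9.288·934.646261 − -2666.491983·95.416) / -9479.441632 = -25.923996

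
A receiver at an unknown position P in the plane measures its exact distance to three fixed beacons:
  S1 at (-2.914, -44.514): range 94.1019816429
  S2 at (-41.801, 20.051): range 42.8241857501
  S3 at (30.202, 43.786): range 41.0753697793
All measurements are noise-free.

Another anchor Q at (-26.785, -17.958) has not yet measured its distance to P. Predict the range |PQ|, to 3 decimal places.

eq1: (x + 2.914)² + (y + 44.514)² = 94.1019816429²
eq2: (x + 41.801)² + (y − 20.051)² = 42.8241857501²
eq3: (x − 30.202)² + (y − 43.786)² = 41.0753697793²
eq2−eq3, eq2−eq1 (x²,y² cancel):
  144.006·x + 47.470·y = 826.733281
  77.774·x − 129.130·y = -7180.650674
det = 144.006·-129.130 − 47.470·77.774 = -22287.426560
x = (826.733281·-129.130 − 47.470·-7180.650674) / -22287.426560 = -10.504103
y = (144.006·-7180.650674 − 826.733281·77.774) / -22287.426560 = 49.281380
|P − Q| = √((-10.504103 − -26.785)² + (49.281380 − -17.958)²) = 69.182381

69.182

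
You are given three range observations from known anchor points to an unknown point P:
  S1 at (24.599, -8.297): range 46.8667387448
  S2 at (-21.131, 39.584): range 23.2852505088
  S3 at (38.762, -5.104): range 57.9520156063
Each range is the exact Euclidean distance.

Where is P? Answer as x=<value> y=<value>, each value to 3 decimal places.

x=-14.727 y=17.197

eq1: (x − 24.599)² + (y + 8.297)² = 46.8667387448²
eq2: (x + 21.131)² + (y − 39.584)² = 23.2852505088²
eq3: (x − 38.762)² + (y + 5.104)² = 57.9520156063²
eq1−eq2, eq1−eq3 (x²,y² cancel):
  -91.460·x + 95.762·y = 2993.749516
  28.326·x + 6.386·y = -307.352462
det = -91.460·6.386 − 95.762·28.326 = -3296.617972
x = (2993.749516·6.386 − 95.762·-307.352462) / -3296.617972 = -14.727448
y = (-91.460·-307.352462 − 2993.749516·28.326) / -3296.617972 = 17.196561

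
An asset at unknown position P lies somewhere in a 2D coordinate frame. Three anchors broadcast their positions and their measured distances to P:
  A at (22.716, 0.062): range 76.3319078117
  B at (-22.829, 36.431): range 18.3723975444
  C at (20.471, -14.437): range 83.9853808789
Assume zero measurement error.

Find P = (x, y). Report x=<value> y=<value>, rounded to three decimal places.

eq1: (x − 22.716)² + (y − 0.062)² = 76.3319078117²
eq2: (x + 22.829)² + (y − 36.431)² = 18.3723975444²
eq3: (x − 20.471)² + (y + 14.437)² = 83.9853808789²
eq1−eq3, eq1−eq2 (x²,y² cancel):
  -4.490·x − 28.998·y = -1115.515741
  -91.090·x + 72.738·y = 6821.375661
det = -4.490·72.738 − -28.998·-91.090 = -2968.021440
x = (-1115.515741·72.738 − -28.998·6821.375661) / -2968.021440 = -39.307623
y = (-4.490·6821.375661 − -1115.515741·-91.090) / -2968.021440 = 44.555037

x=-39.308 y=44.555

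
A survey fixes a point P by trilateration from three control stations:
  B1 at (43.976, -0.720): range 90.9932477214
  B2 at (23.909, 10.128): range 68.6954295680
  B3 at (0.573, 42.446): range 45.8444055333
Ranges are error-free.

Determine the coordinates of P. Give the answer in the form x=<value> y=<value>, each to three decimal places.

x=-42.644 y=27.150

eq1: (x − 43.976)² + (y + 0.720)² = 90.9932477214²
eq2: (x − 23.909)² + (y − 10.128)² = 68.6954295680²
eq3: (x − 0.573)² + (y − 42.446)² = 45.8444055333²
eq2−eq3, eq2−eq1 (x²,y² cancel):
  -46.672·x + 64.636·y = 3745.127105
  40.134·x − 21.696·y = -2300.518776
det = -46.672·-21.696 − 64.636·40.134 = -1581.505512
x = (3745.127105·-21.696 − 64.636·-2300.518776) / -1581.505512 = -42.644211
y = (-46.672·-2300.518776 − 3745.127105·40.134) / -1581.505512 = 27.149522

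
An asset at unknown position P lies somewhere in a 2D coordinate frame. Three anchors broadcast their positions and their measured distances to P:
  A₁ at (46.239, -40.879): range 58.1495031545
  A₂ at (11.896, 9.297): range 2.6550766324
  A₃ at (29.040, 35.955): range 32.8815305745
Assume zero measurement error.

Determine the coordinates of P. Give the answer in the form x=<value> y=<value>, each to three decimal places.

x=13.336 y=7.066

eq1: (x − 46.239)² + (y + 40.879)² = 58.1495031545²
eq2: (x − 11.896)² + (y − 9.297)² = 2.6550766324²
eq3: (x − 29.040)² + (y − 35.955)² = 32.8815305745²
eq3−eq2, eq3−eq1 (x²,y² cancel):
  -34.288·x − 53.316·y = -833.988979
  34.398·x − 153.668·y = -627.115527
det = -34.288·-153.668 − -53.316·34.398 = 7102.932152
x = (-833.988979·-153.668 − -53.316·-627.115527) / 7102.932152 = 13.335637
y = (-34.288·-627.115527 − -833.988979·34.398) / 7102.932152 = 7.066109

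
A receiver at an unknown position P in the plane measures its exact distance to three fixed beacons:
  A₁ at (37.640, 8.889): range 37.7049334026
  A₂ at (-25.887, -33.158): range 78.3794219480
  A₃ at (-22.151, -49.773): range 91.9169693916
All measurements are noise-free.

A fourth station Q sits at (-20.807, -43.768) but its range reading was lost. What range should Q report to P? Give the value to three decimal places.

eq1: (x − 37.640)² + (y − 8.889)² = 37.7049334026²
eq2: (x + 25.887)² + (y + 33.158)² = 78.3794219480²
eq3: (x + 22.151)² + (y + 49.773)² = 91.9169693916²
eq2−eq1, eq2−eq3 (x²,y² cancel):
  127.054·x + 84.094·y = 4447.865970
  7.472·x − 33.230·y = -1106.966880
det = 127.054·-33.230 − 84.094·7.472 = -4850.354788
x = (4447.865970·-33.230 − 84.094·-1106.966880) / -4850.354788 = 11.280270
y = (127.054·-1106.966880 − 4447.865970·7.472) / -4850.354788 = 35.848723
|P − Q| = √((11.280270 − -20.807)² + (35.848723 − -43.768)²) = 85.839475

85.839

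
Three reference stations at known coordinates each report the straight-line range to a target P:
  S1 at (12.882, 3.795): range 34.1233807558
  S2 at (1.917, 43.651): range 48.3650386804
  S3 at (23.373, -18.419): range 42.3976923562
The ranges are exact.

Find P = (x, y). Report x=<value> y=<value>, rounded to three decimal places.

eq1: (x − 12.882)² + (y − 3.795)² = 34.1233807558²
eq2: (x − 1.917)² + (y − 43.651)² = 48.3650386804²
eq3: (x − 23.373)² + (y + 18.419)² = 42.3976923562²
eq3−eq1, eq3−eq2 (x²,y² cancel):
  -20.982·x + 44.428·y = -72.049538
  -42.912·x + 124.140·y = 481.915351
det = -20.982·124.140 − 44.428·-42.912 = -698.211144
x = (-72.049538·124.140 − 44.428·481.915351) / -698.211144 = 43.475051
y = (-20.982·481.915351 − -72.049538·-42.912) / -698.211144 = 18.910236

x=43.475 y=18.910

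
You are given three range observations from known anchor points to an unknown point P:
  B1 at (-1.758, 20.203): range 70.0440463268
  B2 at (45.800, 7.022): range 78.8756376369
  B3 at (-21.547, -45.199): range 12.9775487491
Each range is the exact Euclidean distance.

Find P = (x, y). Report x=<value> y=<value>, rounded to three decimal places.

eq1: (x + 1.758)² + (y − 20.203)² = 70.0440463268²
eq2: (x − 45.800)² + (y − 7.022)² = 78.8756376369²
eq3: (x + 21.547)² + (y + 45.199)² = 12.9775487491²
eq1−eq2, eq1−eq3 (x²,y² cancel):
  95.116·x − 26.362·y = 420.498924
  -39.578·x − 130.804·y = 6833.722691
det = 95.116·-130.804 − -26.362·-39.578 = -13484.908500
x = (420.498924·-130.804 − -26.362·6833.722691) / -13484.908500 = -9.280571
y = (95.116·6833.722691 − 420.498924·-39.578) / -13484.908500 = -49.435921

x=-9.281 y=-49.436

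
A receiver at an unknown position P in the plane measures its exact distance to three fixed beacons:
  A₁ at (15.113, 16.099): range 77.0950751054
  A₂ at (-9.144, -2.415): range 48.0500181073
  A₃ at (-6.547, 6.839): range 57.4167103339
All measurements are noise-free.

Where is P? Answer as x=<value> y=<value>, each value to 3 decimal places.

eq1: (x − 15.113)² + (y − 16.099)² = 77.0950751054²
eq2: (x + 9.144)² + (y + 2.415)² = 48.0500181073²
eq3: (x + 6.547)² + (y − 6.839)² = 57.4167103339²
eq3−eq1, eq3−eq2 (x²,y² cancel):
  43.320·x + 18.520·y = -2249.026540
  -5.194·x − 18.508·y = 987.684216
det = 43.320·-18.508 − 18.520·-5.194 = -705.573680
x = (-2249.026540·-18.508 − 18.520·987.684216) / -705.573680 = -33.069646
y = (43.320·987.684216 − -2249.026540·-5.194) / -705.573680 = -44.084746

x=-33.070 y=-44.085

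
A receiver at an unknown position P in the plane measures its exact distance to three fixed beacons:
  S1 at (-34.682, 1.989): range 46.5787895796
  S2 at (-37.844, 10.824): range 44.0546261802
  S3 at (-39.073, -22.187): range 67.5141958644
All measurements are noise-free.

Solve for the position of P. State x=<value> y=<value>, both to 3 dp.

eq1: (x + 34.682)² + (y − 1.989)² = 46.5787895796²
eq2: (x + 37.844)² + (y − 10.824)² = 44.0546261802²
eq3: (x + 39.073)² + (y + 22.187)² = 67.5141958644²
eq3−eq1, eq3−eq2 (x²,y² cancel):
  8.782·x + 48.352·y = 1576.417952
  2.458·x + 66.022·y = 2147.721569
det = 8.782·66.022 − 48.352·2.458 = 460.955988
x = (1576.417952·66.022 − 48.352·2147.721569) / 460.955988 = 0.502505
y = (8.782·2147.721569 − 1576.417952·2.458) / 460.955988 = 32.511684

x=0.503 y=32.512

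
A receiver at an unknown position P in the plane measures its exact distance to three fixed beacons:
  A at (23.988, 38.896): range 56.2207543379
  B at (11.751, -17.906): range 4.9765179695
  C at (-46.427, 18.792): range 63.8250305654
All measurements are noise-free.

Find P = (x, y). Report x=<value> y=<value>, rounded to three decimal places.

x=7.761 y=-14.932

eq1: (x − 23.988)² + (y − 38.896)² = 56.2207543379²
eq2: (x − 11.751)² + (y + 17.906)² = 4.9765179695²
eq3: (x + 46.427)² + (y − 18.792)² = 63.8250305654²
eq2−eq1, eq2−eq3 (x²,y² cancel):
  24.474·x + 113.604·y = -1506.395364
  -116.356·x + 73.396·y = -1998.974040
det = 24.474·73.396 − 113.604·-116.356 = 15014.800728
x = (-1506.395364·73.396 − 113.604·-1998.974040) / 15014.800728 = 7.760879
y = (24.474·-1998.974040 − -1506.395364·-116.356) / 15014.800728 = -14.932002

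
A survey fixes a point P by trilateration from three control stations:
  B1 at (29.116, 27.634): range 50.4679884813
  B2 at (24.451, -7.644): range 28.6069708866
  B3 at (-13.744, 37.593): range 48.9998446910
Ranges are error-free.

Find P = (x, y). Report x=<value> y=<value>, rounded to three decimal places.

eq1: (x − 29.116)² + (y − 27.634)² = 50.4679884813²
eq2: (x − 24.451)² + (y + 7.644)² = 28.6069708866²
eq3: (x + 13.744)² + (y − 37.593)² = 48.9998446910²
eq2−eq1, eq2−eq3 (x²,y² cancel):
  9.330·x + 70.556·y = -773.561803
  -76.390·x + 90.474·y = -636.776948
det = 9.330·90.474 − 70.556·-76.390 = 6233.895260
x = (-773.561803·90.474 − 70.556·-636.776948) / 6233.895260 = -4.019765
y = (9.330·-636.776948 − -773.561803·-76.390) / 6233.895260 = -10.432244

x=-4.020 y=-10.432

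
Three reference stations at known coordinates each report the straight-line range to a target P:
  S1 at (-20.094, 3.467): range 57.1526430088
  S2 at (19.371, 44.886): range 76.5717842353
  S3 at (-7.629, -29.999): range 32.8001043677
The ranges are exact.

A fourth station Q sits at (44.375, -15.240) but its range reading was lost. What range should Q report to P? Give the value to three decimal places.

25.168

eq1: (x + 20.094)² + (y − 3.467)² = 57.1526430088²
eq2: (x − 19.371)² + (y − 44.886)² = 76.5717842353²
eq3: (x + 7.629)² + (y + 29.999)² = 32.8001043677²
eq2−eq1, eq2−eq3 (x²,y² cancel):
  -78.930·x − 82.838·y = 622.613826
  -54.000·x − 149.770·y = 3355.544299
det = -78.930·-149.770 − -82.838·-54.000 = 7348.094100
x = (622.613826·-149.770 − -82.838·3355.544299) / 7348.094100 = 25.138179
y = (-78.930·3355.544299 − 622.613826·-54.000) / 7348.094100 = -31.468291
|P − Q| = √((25.138179 − 44.375)² + (-31.468291 − -15.240)²) = 25.167692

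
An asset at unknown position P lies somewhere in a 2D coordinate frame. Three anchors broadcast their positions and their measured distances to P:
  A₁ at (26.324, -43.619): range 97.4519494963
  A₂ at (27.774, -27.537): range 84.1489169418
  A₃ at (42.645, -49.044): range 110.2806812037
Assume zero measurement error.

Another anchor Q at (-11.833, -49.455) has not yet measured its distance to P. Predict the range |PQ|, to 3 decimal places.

eq1: (x − 26.324)² + (y + 43.619)² = 97.4519494963²
eq2: (x − 27.774)² + (y + 27.537)² = 84.1489169418²
eq3: (x − 42.645)² + (y + 49.044)² = 110.2806812037²
eq2−eq3, eq2−eq1 (x²,y² cancel):
  29.742·x − 43.014·y = -2386.559908
  -2.900·x − 32.164·y = -1349.953546
det = 29.742·-32.164 − -43.014·-2.900 = -1081.362288
x = (-2386.559908·-32.164 − -43.014·-1349.953546) / -1081.362288 = -17.287833
y = (29.742·-1349.953546 − -2386.559908·-2.900) / -1081.362288 = 43.529669
|P − Q| = √((-17.287833 − -11.833)² + (43.529669 − -49.455)²) = 93.144532

93.145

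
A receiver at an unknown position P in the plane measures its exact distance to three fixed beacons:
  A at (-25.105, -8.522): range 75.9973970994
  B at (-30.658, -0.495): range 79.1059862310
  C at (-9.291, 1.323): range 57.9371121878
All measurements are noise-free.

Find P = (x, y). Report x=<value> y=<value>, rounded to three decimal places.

x=46.507 y=16.920

eq1: (x + 25.105)² + (y + 8.522)² = 75.9973970994²
eq2: (x + 30.658)² + (y + 0.495)² = 79.1059862310²
eq3: (x + 9.291)² + (y − 1.323)² = 57.9371121878²
eq2−eq1, eq2−eq3 (x²,y² cancel):
  11.106·x − 16.054·y = 244.880212
  42.734·x + 3.636·y = 2048.963110
det = 11.106·3.636 − -16.054·42.734 = 726.433052
x = (244.880212·3.636 − -16.054·2048.963110) / 726.433052 = 46.507298
y = (11.106·2048.963110 − 244.880212·42.734) / 726.433052 = 16.919761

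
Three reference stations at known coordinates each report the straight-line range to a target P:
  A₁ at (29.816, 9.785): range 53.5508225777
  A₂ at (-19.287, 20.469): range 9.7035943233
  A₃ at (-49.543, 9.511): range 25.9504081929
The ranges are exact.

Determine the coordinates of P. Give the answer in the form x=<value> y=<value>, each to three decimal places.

x=-23.696 y=11.825

eq1: (x − 29.816)² + (y − 9.785)² = 53.5508225777²
eq2: (x + 19.287)² + (y − 20.469)² = 9.7035943233²
eq3: (x + 49.543)² + (y − 9.511)² = 25.9504081929²
eq2−eq3, eq2−eq1 (x²,y² cancel):
  -60.512·x − 21.916·y = 1174.735697
  98.206·x − 21.368·y = -2579.759105
det = -60.512·-21.368 − -21.916·98.206 = 3445.303112
x = (1174.735697·-21.368 − -21.916·-2579.759105) / 3445.303112 = -23.695957
y = (-60.512·-2579.759105 − 1174.735697·98.206) / 3445.303112 = 11.824878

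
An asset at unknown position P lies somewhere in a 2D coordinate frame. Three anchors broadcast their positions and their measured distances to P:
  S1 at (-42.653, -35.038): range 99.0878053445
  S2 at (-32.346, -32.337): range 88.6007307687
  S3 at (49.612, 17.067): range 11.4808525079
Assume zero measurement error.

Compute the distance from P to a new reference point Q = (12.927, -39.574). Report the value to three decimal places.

57.099

eq1: (x + 42.653)² + (y + 35.038)² = 99.0878053445²
eq2: (x + 32.346)² + (y + 32.337)² = 88.6007307687²
eq3: (x − 49.612)² + (y − 17.067)² = 11.4808525079²
eq2−eq1, eq2−eq3 (x²,y² cancel):
  -20.614·x − 5.402·y = -1013.309107
  163.916·x + 98.808·y = 8378.967266
det = -20.614·98.808 − -5.402·163.916 = -1151.353880
x = (-1013.309107·98.808 − -5.402·8378.967266) / -1151.353880 = 47.648135
y = (-20.614·8378.967266 − -1013.309107·163.916) / -1151.353880 = 5.755360
|P − Q| = √((47.648135 − 12.927)² + (5.755360 − -39.574)²) = 57.099107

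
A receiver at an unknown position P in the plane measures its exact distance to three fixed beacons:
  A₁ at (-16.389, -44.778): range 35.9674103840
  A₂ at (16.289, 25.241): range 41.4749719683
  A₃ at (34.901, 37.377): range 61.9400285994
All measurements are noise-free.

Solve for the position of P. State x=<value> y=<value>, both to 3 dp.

eq1: (x + 16.389)² + (y + 44.778)² = 35.9674103840²
eq2: (x − 16.289)² + (y − 25.241)² = 41.4749719683²
eq3: (x − 34.901)² + (y − 37.377)² = 61.9400285994²
eq1−eq2, eq1−eq3 (x²,y² cancel):
  65.356·x + 140.038·y = -1797.747693
  102.580·x + 164.310·y = -2201.461208
det = 65.356·164.310 − 140.038·102.580 = -3626.453680
x = (-1797.747693·164.310 − 140.038·-2201.461208) / -3626.453680 = -3.557277
y = (65.356·-2201.461208 − -1797.747693·102.580) / -3626.453680 = -11.177382

x=-3.557 y=-11.177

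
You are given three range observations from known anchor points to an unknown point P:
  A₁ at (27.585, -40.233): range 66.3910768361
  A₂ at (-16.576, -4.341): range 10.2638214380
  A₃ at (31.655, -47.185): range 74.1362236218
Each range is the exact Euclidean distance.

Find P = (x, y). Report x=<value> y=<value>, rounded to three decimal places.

x=-21.158 y=4.843

eq1: (x − 27.585)² + (y + 40.233)² = 66.3910768361²
eq2: (x + 16.576)² + (y + 4.341)² = 10.2638214380²
eq3: (x − 31.655)² + (y + 47.185)² = 74.1362236218²
eq3−eq2, eq3−eq1 (x²,y² cancel):
  -96.462·x + 85.688·y = 2455.978429
  -8.140·x + 13.904·y = 239.567833
det = -96.462·13.904 − 85.688·-8.140 = -643.707328
x = (2455.978429·13.904 − 85.688·239.567833) / -643.707328 = -21.158429
y = (-96.462·239.567833 − 2455.978429·-8.140) / -643.707328 = 4.843083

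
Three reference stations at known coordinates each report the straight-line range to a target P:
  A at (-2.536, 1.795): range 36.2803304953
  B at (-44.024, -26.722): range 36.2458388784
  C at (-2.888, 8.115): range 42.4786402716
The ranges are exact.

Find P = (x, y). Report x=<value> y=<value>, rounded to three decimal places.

eq1: (x + 2.536)² + (y − 1.795)² = 36.2803304953²
eq2: (x + 44.024)² + (y + 26.722)² = 36.2458388784²
eq3: (x + 2.888)² + (y − 8.115)² = 42.4786402716²
eq1−eq2, eq1−eq3 (x²,y² cancel):
  -82.976·x − 57.034·y = 2645.026084
  -0.704·x + 12.640·y = -423.632050
det = -82.976·12.640 − -57.034·-0.704 = -1088.968576
x = (2645.026084·12.640 − -57.034·-423.632050) / -1088.968576 = -8.514203
y = (-82.976·-423.632050 − 2645.026084·-0.704) / -1088.968576 = -33.989403

x=-8.514 y=-33.989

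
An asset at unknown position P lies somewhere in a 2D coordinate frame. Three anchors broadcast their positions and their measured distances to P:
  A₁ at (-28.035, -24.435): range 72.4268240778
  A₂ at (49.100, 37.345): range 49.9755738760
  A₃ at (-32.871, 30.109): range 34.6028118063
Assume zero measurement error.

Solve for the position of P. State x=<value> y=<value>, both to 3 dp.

eq1: (x + 28.035)² + (y + 24.435)² = 72.4268240778²
eq2: (x − 49.100)² + (y − 37.345)² = 49.9755738760²
eq3: (x + 32.871)² + (y − 30.109)² = 34.6028118063²
eq1−eq3, eq1−eq2 (x²,y² cancel):
  -9.672·x + 109.088·y = 4652.314333
  154.270·x + 123.560·y = 5170.515437
det = -9.672·123.560 − 109.088·154.270 = -18024.078080
x = (4652.314333·123.560 − 109.088·5170.515437) / -18024.078080 = -0.599130
y = (-9.672·5170.515437 − 4652.314333·154.270) / -18024.078080 = 42.594232

x=-0.599 y=42.594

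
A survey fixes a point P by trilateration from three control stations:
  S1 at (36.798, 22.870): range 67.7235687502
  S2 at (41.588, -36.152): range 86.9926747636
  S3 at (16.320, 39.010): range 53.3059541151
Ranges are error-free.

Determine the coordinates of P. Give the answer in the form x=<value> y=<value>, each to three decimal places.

x=-30.200 y=12.983

eq1: (x − 36.798)² + (y − 22.870)² = 67.7235687502²
eq2: (x − 41.588)² + (y + 36.152)² = 86.9926747636²
eq3: (x − 16.320)² + (y − 39.010)² = 53.3059541151²
eq3−eq1, eq3−eq2 (x²,y² cancel):
  40.956·x − 32.280·y = -1655.949816
  50.536·x − 150.324·y = -3477.794370
det = 40.956·-150.324 − -32.280·50.536 = -4525.367664
x = (-1655.949816·-150.324 − -32.280·-3477.794370) / -4525.367664 = -30.199932
y = (40.956·-3477.794370 − -1655.949816·50.536) / -4525.367664 = 12.982695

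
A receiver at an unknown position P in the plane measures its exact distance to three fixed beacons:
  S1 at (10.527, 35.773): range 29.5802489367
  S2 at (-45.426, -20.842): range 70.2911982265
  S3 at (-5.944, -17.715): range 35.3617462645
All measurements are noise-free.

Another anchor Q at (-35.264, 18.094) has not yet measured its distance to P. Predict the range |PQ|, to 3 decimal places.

eq1: (x − 10.527)² + (y − 35.773)² = 29.5802489367²
eq2: (x + 45.426)² + (y + 20.842)² = 70.2911982265²
eq3: (x + 5.944)² + (y + 17.715)² = 35.3617462645²
eq2−eq3, eq2−eq1 (x²,y² cancel):
  78.964·x + 6.254·y = 1541.641370
  111.906·x + 113.230·y = 2958.476239
det = 78.964·113.230 − 6.254·111.906 = 8241.233596
x = (1541.641370·113.230 − 6.254·2958.476239) / 8241.233596 = 18.936211
y = (78.964·2958.476239 − 1541.641370·111.906) / 8241.233596 = 7.413235
|P − Q| = √((18.936211 − -35.264)² + (7.413235 − 18.094)²) = 55.242571

55.243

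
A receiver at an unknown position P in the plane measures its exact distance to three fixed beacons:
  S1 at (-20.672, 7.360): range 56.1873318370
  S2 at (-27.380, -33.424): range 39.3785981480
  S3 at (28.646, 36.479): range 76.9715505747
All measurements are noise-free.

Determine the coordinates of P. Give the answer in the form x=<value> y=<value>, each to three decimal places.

x=11.658 y=-38.594

eq1: (x + 20.672)² + (y − 7.360)² = 56.1873318370²
eq2: (x + 27.380)² + (y + 33.424)² = 39.3785981480²
eq3: (x − 28.646)² + (y − 36.479)² = 76.9715505747²
eq2−eq1, eq2−eq3 (x²,y² cancel):
  13.416·x + 81.568·y = -2991.669259
  112.052·x + 139.806·y = -4089.463025
det = 13.416·139.806 − 81.568·112.052 = -7264.220240
x = (-2991.669259·139.806 − 81.568·-4089.463025) / -7264.220240 = 11.657685
y = (13.416·-4089.463025 − -2991.669259·112.052) / -7264.220240 = -38.594409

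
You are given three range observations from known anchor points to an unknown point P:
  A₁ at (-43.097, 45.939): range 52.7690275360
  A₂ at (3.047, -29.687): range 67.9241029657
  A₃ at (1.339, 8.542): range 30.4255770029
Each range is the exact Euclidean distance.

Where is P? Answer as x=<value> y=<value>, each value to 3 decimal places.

x=9.067 y=37.970

eq1: (x + 43.097)² + (y − 45.939)² = 52.7690275360²
eq2: (x − 3.047)² + (y + 29.687)² = 67.9241029657²
eq3: (x − 1.339)² + (y − 8.542)² = 30.4255770029²
eq2−eq1, eq2−eq3 (x²,y² cancel):
  -92.288·x + 151.252·y = 4906.254449
  -3.416·x + 76.458·y = 2872.124535
det = -92.288·76.458 − 151.252·-3.416 = -6539.479072
x = (4906.254449·76.458 − 151.252·2872.124535) / -6539.479072 = 9.066804
y = (-92.288·2872.124535 − 4906.254449·-3.416) / -6539.479072 = 37.969823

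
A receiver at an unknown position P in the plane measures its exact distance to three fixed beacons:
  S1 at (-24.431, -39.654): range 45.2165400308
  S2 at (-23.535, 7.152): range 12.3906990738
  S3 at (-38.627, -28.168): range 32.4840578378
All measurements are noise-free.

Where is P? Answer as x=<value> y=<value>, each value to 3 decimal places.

eq1: (x + 24.431)² + (y + 39.654)² = 45.2165400308²
eq2: (x + 23.535)² + (y − 7.152)² = 12.3906990738²
eq3: (x + 38.627)² + (y + 28.168)² = 32.4840578378²
eq1−eq3, eq1−eq2 (x²,y² cancel):
  -28.392·x + 22.972·y = 1105.489355
  1.792·x + 93.612·y = 326.739921
det = -28.392·93.612 − 22.972·1.792 = -2698.997728
x = (1105.489355·93.612 − 22.972·326.739921) / -2698.997728 = -35.561794
y = (-28.392·326.739921 − 1105.489355·1.792) / -2698.997728 = 4.171118

x=-35.562 y=4.171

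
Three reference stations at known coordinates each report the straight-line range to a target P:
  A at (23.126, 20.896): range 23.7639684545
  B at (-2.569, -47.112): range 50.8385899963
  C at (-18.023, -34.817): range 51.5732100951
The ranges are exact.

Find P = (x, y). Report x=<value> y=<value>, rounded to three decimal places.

x=22.455 y=-2.858

eq1: (x − 23.126)² + (y − 20.896)² = 23.7639684545²
eq2: (x + 2.569)² + (y + 47.112)² = 50.8385899963²
eq3: (x + 18.023)² + (y + 34.817)² = 51.5732100951²
eq3−eq1, eq3−eq2 (x²,y² cancel):
  82.298·x + 111.426·y = 1529.472477
  30.908·x − 24.590·y = 764.322054
det = 82.298·-24.590 − 111.426·30.908 = -5467.662628
x = (1529.472477·-24.590 − 111.426·764.322054) / -5467.662628 = 22.454765
y = (82.298·764.322054 − 1529.472477·30.908) / -5467.662628 = -2.858487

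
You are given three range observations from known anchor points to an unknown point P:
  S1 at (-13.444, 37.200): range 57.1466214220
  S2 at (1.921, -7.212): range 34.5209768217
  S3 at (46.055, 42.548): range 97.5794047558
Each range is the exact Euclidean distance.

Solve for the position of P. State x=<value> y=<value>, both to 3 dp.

eq1: (x + 13.444)² + (y − 37.200)² = 57.1466214220²
eq2: (x − 1.921)² + (y + 7.212)² = 34.5209768217²
eq3: (x − 46.055)² + (y − 42.548)² = 97.5794047558²
eq1−eq3, eq1−eq2 (x²,y² cancel):
  118.998·x + 10.696·y = -3889.189700
  30.730·x − 88.824·y = 565.160548
det = 118.998·-88.824 − 10.696·30.730 = -10898.566432
x = (-3889.189700·-88.824 − 10.696·565.160548) / -10898.566432 = -31.142484
y = (118.998·565.160548 − -3889.189700·30.730) / -10898.566432 = -17.136912

x=-31.142 y=-17.137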